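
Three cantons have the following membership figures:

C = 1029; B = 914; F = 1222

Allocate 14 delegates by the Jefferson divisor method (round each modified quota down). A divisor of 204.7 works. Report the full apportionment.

With modified divisor 204.7: modified quotas C 5.027, B 4.465, F 5.970.
Rounding down: C 5, B 4, F 5 (total 14).

C 5, B 4, F 5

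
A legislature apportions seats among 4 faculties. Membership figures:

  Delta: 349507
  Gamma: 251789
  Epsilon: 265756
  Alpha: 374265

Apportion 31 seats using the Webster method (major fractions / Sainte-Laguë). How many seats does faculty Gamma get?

6

Standard divisor 1241317/31 ≈ 40042.484; standard quotas: Delta 8.728, Gamma 6.288, Epsilon 6.637, Alpha 9.347.
Rounding to the nearest integer gives Delta 9, Gamma 6, Epsilon 7, Alpha 9 — total 31, matching the house size, so no adjustment is needed.
Gamma receives 6.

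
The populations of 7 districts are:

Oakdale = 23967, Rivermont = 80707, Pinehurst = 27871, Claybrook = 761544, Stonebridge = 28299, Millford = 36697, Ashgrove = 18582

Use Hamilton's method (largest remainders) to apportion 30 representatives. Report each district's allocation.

The standard divisor is 977667/30 ≈ 32588.9.
Standard quotas: Oakdale 0.7354, Rivermont 2.4765, Pinehurst 0.8552, Claybrook 23.3682, Stonebridge 0.8684, Millford 1.1261, Ashgrove 0.5702.
Lower quotas: Oakdale 0, Rivermont 2, Pinehurst 0, Claybrook 23, Stonebridge 0, Millford 1, Ashgrove 0 (sum 26, leaving 4 seats).
Remainders in descending order: Stonebridge 0.8684, Pinehurst 0.8552, Oakdale 0.7354, Ashgrove 0.5702, Rivermont 0.4765, Claybrook 0.3682, Millford 0.1261.
Largest remainders: Stonebridge, Pinehurst, Oakdale, Ashgrove receive the extra seats.

Oakdale=1, Rivermont=2, Pinehurst=1, Claybrook=23, Stonebridge=1, Millford=1, Ashgrove=1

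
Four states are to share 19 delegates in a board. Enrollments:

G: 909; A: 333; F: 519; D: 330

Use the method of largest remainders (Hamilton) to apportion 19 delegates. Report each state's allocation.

Standard divisor: 2091 ÷ 19 ≈ 110.053.
Standard quotas: G 8.260, A 3.026, F 4.716, D 2.999.
Lower quotas: G 8, A 3, F 4, D 2 (sum 17, leaving 2 seats).
Remainders in descending order: D 0.999, F 0.716, G 0.260, A 0.026.
The surplus seats go to D, F.

G=8, A=3, F=5, D=3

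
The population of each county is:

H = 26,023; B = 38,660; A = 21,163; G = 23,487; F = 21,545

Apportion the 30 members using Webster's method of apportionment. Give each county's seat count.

Standard divisor 130878/30 ≈ 4362.6; standard quotas: H 5.965, B 8.862, A 4.851, G 5.384, F 4.939.
Rounding to the nearest integer gives H 6, B 9, A 5, G 5, F 5 — total 30, matching the house size, so no adjustment is needed.

H 6, B 9, A 5, G 5, F 5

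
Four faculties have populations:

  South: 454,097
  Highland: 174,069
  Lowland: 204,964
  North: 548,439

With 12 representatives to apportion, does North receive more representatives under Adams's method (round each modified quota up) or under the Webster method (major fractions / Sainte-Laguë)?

Adams: South 4, Highland 2, Lowland 2, North 4.
Webster: South 4, Highland 1, Lowland 2, North 5.
North gets 4 under Adams and 5 under Webster.

Webster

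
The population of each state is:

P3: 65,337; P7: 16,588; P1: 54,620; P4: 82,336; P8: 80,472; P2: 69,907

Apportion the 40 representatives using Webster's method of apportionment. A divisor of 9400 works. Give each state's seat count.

P3=7, P7=2, P1=6, P4=9, P8=9, P2=7

With modified divisor 9400: modified quotas P3 6.951, P7 1.765, P1 5.811, P4 8.759, P8 8.561, P2 7.437.
Rounding to the nearest integer: P3 7, P7 2, P1 6, P4 9, P8 9, P2 7 (total 40).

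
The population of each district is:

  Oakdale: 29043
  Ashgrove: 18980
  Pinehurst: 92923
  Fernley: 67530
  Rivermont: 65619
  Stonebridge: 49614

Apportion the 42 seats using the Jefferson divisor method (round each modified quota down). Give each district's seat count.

Oakdale=4, Ashgrove=2, Pinehurst=12, Fernley=9, Rivermont=9, Stonebridge=6

Standard divisor 323709/42 ≈ 7707.357; standard quotas: Oakdale 3.768, Ashgrove 2.463, Pinehurst 12.056, Fernley 8.762, Rivermont 8.514, Stonebridge 6.437.
Rounding down gives 3, 2, 12, 8, 8, 6 = 39 seats, so the divisor must be adjusted.
With modified divisor 7200: modified quotas Oakdale 4.034, Ashgrove 2.636, Pinehurst 12.906, Fernley 9.379, Rivermont 9.114, Stonebridge 6.891.
Rounding down: Oakdale 4, Ashgrove 2, Pinehurst 12, Fernley 9, Rivermont 9, Stonebridge 6 (total 42).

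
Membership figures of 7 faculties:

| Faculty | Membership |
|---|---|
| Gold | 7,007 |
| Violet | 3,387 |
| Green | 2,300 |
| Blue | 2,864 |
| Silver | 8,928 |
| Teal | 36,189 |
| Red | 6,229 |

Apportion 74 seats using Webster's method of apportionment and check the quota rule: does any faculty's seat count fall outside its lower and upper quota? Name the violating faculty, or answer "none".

Teal

Standard quotas: Gold 7.750, Violet 3.746, Green 2.544, Blue 3.168, Silver 9.875, Teal 40.027, Red 6.890.
Webster allocation: Gold 8, Violet 4, Green 3, Blue 3, Silver 10, Teal 39, Red 7.
Teal has quota 40.027 (lower 40, upper 41) but receives 39 — outside the quota interval.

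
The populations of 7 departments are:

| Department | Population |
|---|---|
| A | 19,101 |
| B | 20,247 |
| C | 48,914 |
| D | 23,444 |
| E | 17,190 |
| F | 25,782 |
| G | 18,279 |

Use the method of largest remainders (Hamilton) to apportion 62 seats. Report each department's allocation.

The standard divisor is 172957/62 ≈ 2789.629.
Standard quotas: A 6.8471, B 7.2580, C 17.5342, D 8.4040, E 6.1621, F 9.2421, G 6.5525.
Lower quotas: A 6, B 7, C 17, D 8, E 6, F 9, G 6 (sum 59, leaving 3 seats).
Remainders in descending order: A 0.8471, G 0.5525, C 0.5342, D 0.4040, B 0.2580, F 0.2421, E 0.1621.
Largest remainders: A, G, C receive the extra seats.

A 7, B 7, C 18, D 8, E 6, F 9, G 7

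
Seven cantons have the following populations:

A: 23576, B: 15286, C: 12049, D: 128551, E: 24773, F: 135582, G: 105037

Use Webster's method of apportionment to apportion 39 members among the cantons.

A 2; B 1; C 1; D 12; E 2; F 12; G 9

Standard divisor 444854/39 ≈ 11406.513; standard quotas: A 2.067, B 1.340, C 1.056, D 11.270, E 2.172, F 11.886, G 9.209.
Rounding to the nearest integer gives 2, 1, 1, 11, 2, 12, 9 = 38 seats, so the divisor must be adjusted.
With modified divisor 11100: modified quotas A 2.124, B 1.377, C 1.085, D 11.581, E 2.232, F 12.215, G 9.463.
Rounding to the nearest integer: A 2, B 1, C 1, D 12, E 2, F 12, G 9 (total 39).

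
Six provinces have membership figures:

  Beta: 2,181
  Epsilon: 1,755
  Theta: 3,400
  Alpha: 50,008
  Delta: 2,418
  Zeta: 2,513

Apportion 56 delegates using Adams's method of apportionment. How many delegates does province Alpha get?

Standard divisor 62275/56 ≈ 1112.054; standard quotas: Beta 1.961, Epsilon 1.578, Theta 3.057, Alpha 44.969, Delta 2.174, Zeta 2.260.
Rounding up gives 2, 2, 4, 45, 3, 3 = 59 seats, so the divisor must be adjusted.
With modified divisor 1180: modified quotas Beta 1.848, Epsilon 1.487, Theta 2.881, Alpha 42.380, Delta 2.049, Zeta 2.130.
Rounding up: Beta 2, Epsilon 2, Theta 3, Alpha 43, Delta 3, Zeta 3 (total 56).
Alpha receives 43.

43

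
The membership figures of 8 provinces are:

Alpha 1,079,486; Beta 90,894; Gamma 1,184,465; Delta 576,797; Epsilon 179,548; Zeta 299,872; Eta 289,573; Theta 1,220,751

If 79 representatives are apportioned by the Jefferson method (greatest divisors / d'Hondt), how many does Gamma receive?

Standard divisor 4921386/79 ≈ 62296.025; standard quotas: Alpha 17.328, Beta 1.459, Gamma 19.013, Delta 9.259, Epsilon 2.882, Zeta 4.814, Eta 4.648, Theta 19.596.
Rounding down gives 17, 1, 19, 9, 2, 4, 4, 19 = 75 seats, so the divisor must be adjusted.
With modified divisor 59411.1: modified quotas Alpha 18.170, Beta 1.530, Gamma 19.937, Delta 9.709, Epsilon 3.022, Zeta 5.047, Eta 4.874, Theta 20.548.
Rounding down: Alpha 18, Beta 1, Gamma 19, Delta 9, Epsilon 3, Zeta 5, Eta 4, Theta 20 (total 79).
Gamma receives 19.

19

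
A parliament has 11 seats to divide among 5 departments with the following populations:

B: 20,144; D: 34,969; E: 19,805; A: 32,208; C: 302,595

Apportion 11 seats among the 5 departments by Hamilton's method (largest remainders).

B=1; D=1; E=0; A=1; C=8

Total 409721; standard divisor 409721/11 ≈ 37247.364.
Standard quotas: B 0.5408, D 0.9388, E 0.5317, A 0.8647, C 8.1239.
Lower quotas: B 0, D 0, E 0, A 0, C 8 (sum 8, leaving 3 seats).
Remainders in descending order: D 0.9388, A 0.8647, B 0.5408, E 0.5317, C 0.1239.
The surplus seats go to D, A, B.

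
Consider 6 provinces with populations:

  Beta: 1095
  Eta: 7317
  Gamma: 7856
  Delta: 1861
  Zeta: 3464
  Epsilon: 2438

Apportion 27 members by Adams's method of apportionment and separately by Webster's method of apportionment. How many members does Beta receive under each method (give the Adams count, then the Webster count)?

Adams: Beta 2, Eta 8, Gamma 8, Delta 2, Zeta 4, Epsilon 3.
Webster: Beta 1, Eta 8, Gamma 9, Delta 2, Zeta 4, Epsilon 3.
Beta gets 2 under Adams and 1 under Webster.

2 and 1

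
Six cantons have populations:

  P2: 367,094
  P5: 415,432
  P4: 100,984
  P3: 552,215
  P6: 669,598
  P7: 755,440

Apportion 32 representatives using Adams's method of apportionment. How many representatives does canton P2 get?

Standard divisor 2860763/32 ≈ 89398.844; standard quotas: P2 4.106, P5 4.647, P4 1.130, P3 6.177, P6 7.490, P7 8.450.
Rounding up gives 5, 5, 2, 7, 8, 9 = 36 seats, so the divisor must be adjusted.
With modified divisor 98300: modified quotas P2 3.734, P5 4.226, P4 1.027, P3 5.618, P6 6.812, P7 7.685.
Rounding up: P2 4, P5 5, P4 2, P3 6, P6 7, P7 8 (total 32).
P2 receives 4.

4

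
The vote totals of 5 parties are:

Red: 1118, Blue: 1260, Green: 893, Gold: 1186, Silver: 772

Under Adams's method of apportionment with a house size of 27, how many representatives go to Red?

Standard divisor 5229/27 ≈ 193.667; standard quotas: Red 5.773, Blue 6.506, Green 4.611, Gold 6.124, Silver 3.986.
Rounding up gives 6, 7, 5, 7, 4 = 29 seats, so the divisor must be adjusted.
With modified divisor 220: modified quotas Red 5.082, Blue 5.727, Green 4.059, Gold 5.391, Silver 3.509.
Rounding up: Red 6, Blue 6, Green 5, Gold 6, Silver 4 (total 27).
Red receives 6.

6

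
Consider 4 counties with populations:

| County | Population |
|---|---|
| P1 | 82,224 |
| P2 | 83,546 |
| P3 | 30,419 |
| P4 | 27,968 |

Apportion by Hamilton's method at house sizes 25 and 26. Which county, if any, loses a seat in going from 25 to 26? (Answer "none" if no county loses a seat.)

At 25 seats: P1 9, P2 9, P3 4, P4 3.
At 26 seats: P1 10, P2 10, P3 3, P4 3.
P3 drops from 4 to 3.

P3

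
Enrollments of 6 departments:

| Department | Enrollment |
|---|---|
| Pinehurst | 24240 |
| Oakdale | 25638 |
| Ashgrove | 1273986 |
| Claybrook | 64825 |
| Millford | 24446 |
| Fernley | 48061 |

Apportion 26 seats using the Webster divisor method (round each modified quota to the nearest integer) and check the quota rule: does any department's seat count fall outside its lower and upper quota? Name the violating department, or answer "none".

Ashgrove

Standard quotas: Pinehurst 0.431, Oakdale 0.456, Ashgrove 22.669, Claybrook 1.153, Millford 0.435, Fernley 0.855.
Webster allocation: Pinehurst 0, Oakdale 0, Ashgrove 24, Claybrook 1, Millford 0, Fernley 1.
Ashgrove has quota 22.669 (lower 22, upper 23) but receives 24 — outside the quota interval.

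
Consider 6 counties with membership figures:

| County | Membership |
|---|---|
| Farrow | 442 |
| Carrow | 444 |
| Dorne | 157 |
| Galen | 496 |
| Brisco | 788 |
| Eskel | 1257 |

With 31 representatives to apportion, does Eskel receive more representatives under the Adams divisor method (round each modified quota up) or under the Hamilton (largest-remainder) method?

Hamilton

Adams: Farrow 4, Carrow 4, Dorne 2, Galen 4, Brisco 7, Eskel 10.
Hamilton: Farrow 4, Carrow 4, Dorne 1, Galen 4, Brisco 7, Eskel 11.
Eskel gets 10 under Adams and 11 under Hamilton.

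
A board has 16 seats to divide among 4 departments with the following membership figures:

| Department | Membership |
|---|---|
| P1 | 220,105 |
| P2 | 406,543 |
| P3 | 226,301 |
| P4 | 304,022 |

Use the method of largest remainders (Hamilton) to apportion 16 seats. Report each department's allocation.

The standard divisor is 1156971/16 ≈ 72310.688.
Standard quotas: P1 3.0439, P2 5.6222, P3 3.1296, P4 4.2044.
Lower quotas: P1 3, P2 5, P3 3, P4 4 (sum 15, leaving 1 seat).
Remainders in descending order: P2 0.6222, P4 0.2044, P3 0.1296, P1 0.0439.
The surplus seat goes to P2.

P1: 3, P2: 6, P3: 3, P4: 4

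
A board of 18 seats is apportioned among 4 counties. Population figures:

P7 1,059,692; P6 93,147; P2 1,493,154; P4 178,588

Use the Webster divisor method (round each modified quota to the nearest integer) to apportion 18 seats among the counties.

Standard divisor 2824581/18 ≈ 156921.167; standard quotas: P7 6.753, P6 0.594, P2 9.515, P4 1.138.
Rounding to the nearest integer gives 7, 1, 10, 1 = 19 seats, so the divisor must be adjusted.
With modified divisor 160100: modified quotas P7 6.619, P6 0.582, P2 9.326, P4 1.115.
Rounding to the nearest integer: P7 7, P6 1, P2 9, P4 1 (total 18).

P7=7, P6=1, P2=9, P4=1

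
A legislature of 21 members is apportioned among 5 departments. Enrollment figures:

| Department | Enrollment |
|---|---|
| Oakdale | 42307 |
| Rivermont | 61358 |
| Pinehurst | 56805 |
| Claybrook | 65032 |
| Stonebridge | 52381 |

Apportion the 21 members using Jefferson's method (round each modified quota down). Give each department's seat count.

Oakdale: 3, Rivermont: 5, Pinehurst: 4, Claybrook: 5, Stonebridge: 4

Standard divisor 277883/21 ≈ 13232.524; standard quotas: Oakdale 3.197, Rivermont 4.637, Pinehurst 4.293, Claybrook 4.915, Stonebridge 3.959.
Rounding down gives 3, 4, 4, 4, 3 = 18 seats, so the divisor must be adjusted.
With modified divisor 11800: modified quotas Oakdale 3.585, Rivermont 5.200, Pinehurst 4.814, Claybrook 5.511, Stonebridge 4.439.
Rounding down: Oakdale 3, Rivermont 5, Pinehurst 4, Claybrook 5, Stonebridge 4 (total 21).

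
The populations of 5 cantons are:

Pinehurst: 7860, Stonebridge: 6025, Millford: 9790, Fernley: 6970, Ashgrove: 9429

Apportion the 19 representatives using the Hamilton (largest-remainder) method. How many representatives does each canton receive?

Pinehurst: 4; Stonebridge: 3; Millford: 5; Fernley: 3; Ashgrove: 4

Standard divisor: 40074 ÷ 19 ≈ 2109.158.
Standard quotas: Pinehurst 3.7266, Stonebridge 2.8566, Millford 4.6417, Fernley 3.3046, Ashgrove 4.4705.
Lower quotas: Pinehurst 3, Stonebridge 2, Millford 4, Fernley 3, Ashgrove 4 (sum 16, leaving 3 seats).
Remainders in descending order: Stonebridge 0.8566, Pinehurst 0.7266, Millford 0.6417, Ashgrove 0.4705, Fernley 0.3046.
The surplus seats go to Stonebridge, Pinehurst, Millford.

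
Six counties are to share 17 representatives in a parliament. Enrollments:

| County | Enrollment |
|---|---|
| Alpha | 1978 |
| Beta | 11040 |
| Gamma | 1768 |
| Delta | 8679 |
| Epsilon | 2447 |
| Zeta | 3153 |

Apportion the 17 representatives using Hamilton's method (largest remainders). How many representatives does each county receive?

Alpha 1, Beta 7, Gamma 1, Delta 5, Epsilon 1, Zeta 2

Standard divisor: 29065 ÷ 17 ≈ 1709.706.
Standard quotas: Alpha 1.1569, Beta 6.4573, Gamma 1.0341, Delta 5.0763, Epsilon 1.4312, Zeta 1.8442.
Lower quotas: Alpha 1, Beta 6, Gamma 1, Delta 5, Epsilon 1, Zeta 1 (sum 15, leaving 2 seats).
Remainders in descending order: Zeta 0.8442, Beta 0.4573, Epsilon 0.4312, Alpha 0.1569, Delta 0.0763, Gamma 0.0341.
Largest remainders: Zeta, Beta receive the extra seats.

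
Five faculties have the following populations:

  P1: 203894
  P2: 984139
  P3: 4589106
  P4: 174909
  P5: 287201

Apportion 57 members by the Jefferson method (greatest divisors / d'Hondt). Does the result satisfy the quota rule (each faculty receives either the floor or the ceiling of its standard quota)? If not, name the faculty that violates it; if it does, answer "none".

P3

Standard quotas: P1 1.863, P2 8.991, P3 41.925, P4 1.598, P5 2.624.
Jefferson allocation: P1 1, P2 9, P3 44, P4 1, P5 2.
P3 has quota 41.925 (lower 41, upper 42) but receives 44 — outside the quota interval.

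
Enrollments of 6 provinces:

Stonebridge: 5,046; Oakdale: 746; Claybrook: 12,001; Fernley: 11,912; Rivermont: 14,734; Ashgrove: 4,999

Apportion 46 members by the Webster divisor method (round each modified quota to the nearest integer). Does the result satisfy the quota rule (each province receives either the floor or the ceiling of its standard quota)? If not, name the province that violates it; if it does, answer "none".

Standard quotas: Stonebridge 4.695, Oakdale 0.694, Claybrook 11.166, Fernley 11.084, Rivermont 13.709, Ashgrove 4.651.
Webster allocation: Stonebridge 5, Oakdale 1, Claybrook 11, Fernley 11, Rivermont 13, Ashgrove 5.
Every allocation lies between the lower and upper quota.

none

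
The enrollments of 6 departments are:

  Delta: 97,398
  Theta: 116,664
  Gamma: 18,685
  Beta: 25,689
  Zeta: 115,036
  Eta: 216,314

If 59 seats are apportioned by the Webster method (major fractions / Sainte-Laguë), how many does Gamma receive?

Standard divisor 589786/59 ≈ 9996.373; standard quotas: Delta 9.743, Theta 11.671, Gamma 1.869, Beta 2.570, Zeta 11.508, Eta 21.639.
Rounding to the nearest integer gives 10, 12, 2, 3, 12, 22 = 61 seats, so the divisor must be adjusted.
With modified divisor 10100: modified quotas Delta 9.643, Theta 11.551, Gamma 1.850, Beta 2.543, Zeta 11.390, Eta 21.417.
Rounding to the nearest integer: Delta 10, Theta 12, Gamma 2, Beta 3, Zeta 11, Eta 21 (total 59).
Gamma receives 2.

2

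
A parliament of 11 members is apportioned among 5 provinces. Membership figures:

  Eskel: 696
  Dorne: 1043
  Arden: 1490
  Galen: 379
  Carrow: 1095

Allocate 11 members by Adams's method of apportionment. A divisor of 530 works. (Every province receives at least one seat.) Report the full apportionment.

Eskel 2; Dorne 2; Arden 3; Galen 1; Carrow 3

With modified divisor 530: modified quotas Eskel 1.313, Dorne 1.968, Arden 2.811, Galen 0.715, Carrow 2.066.
Rounding up: Eskel 2, Dorne 2, Arden 3, Galen 1, Carrow 3 (total 11).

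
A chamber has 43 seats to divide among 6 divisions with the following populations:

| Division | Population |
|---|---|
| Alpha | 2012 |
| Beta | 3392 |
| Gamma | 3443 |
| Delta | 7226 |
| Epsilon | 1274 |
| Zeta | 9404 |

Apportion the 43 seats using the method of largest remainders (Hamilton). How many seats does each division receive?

Total 26751; standard divisor 26751/43 ≈ 622.116.
Standard quotas: Alpha 3.2341, Beta 5.4524, Gamma 5.5343, Delta 11.6152, Epsilon 2.0478, Zeta 15.1161.
Lower quotas: Alpha 3, Beta 5, Gamma 5, Delta 11, Epsilon 2, Zeta 15 (sum 41, leaving 2 seats).
Remainders in descending order: Delta 0.6152, Gamma 0.5343, Beta 0.4524, Alpha 0.2341, Zeta 0.1161, Epsilon 0.0478.
The surplus seats go to Delta, Gamma.

Alpha 3; Beta 5; Gamma 6; Delta 12; Epsilon 2; Zeta 15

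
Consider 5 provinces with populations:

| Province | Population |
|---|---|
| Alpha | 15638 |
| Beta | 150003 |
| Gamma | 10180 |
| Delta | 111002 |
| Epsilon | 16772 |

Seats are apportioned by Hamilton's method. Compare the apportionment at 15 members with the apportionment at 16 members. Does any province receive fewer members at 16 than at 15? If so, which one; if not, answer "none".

Gamma

At 15 seats: Alpha 1, Beta 7, Gamma 1, Delta 5, Epsilon 1.
At 16 seats: Alpha 1, Beta 8, Gamma 0, Delta 6, Epsilon 1.
Gamma drops from 1 to 0.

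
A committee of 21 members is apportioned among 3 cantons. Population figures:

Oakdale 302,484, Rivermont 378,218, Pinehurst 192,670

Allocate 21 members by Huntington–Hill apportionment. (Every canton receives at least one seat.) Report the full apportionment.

Oakdale 7, Rivermont 9, Pinehurst 5

With divisor 41752: modified quotas Oakdale 7.245, Rivermont 9.059, Pinehurst 4.615.
Geometric-mean thresholds: Oakdale √(7·8)=7.483, Rivermont √(9·10)=9.487, Pinehurst √(4·5)=4.472.
Each quota rounded against its threshold gives Oakdale 7, Rivermont 9, Pinehurst 5 (total 21).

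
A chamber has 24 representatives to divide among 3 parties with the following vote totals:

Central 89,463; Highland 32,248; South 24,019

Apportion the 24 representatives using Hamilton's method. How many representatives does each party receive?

Total 145730; standard divisor 145730/24 ≈ 6072.083.
Standard quotas: Central 14.7335, Highland 5.3109, South 3.9556.
Lower quotas: Central 14, Highland 5, South 3 (sum 22, leaving 2 seats).
Remainders in descending order: South 0.9556, Central 0.7335, Highland 0.3109.
Largest remainders: South, Central receive the extra seats.

Central 15, Highland 5, South 4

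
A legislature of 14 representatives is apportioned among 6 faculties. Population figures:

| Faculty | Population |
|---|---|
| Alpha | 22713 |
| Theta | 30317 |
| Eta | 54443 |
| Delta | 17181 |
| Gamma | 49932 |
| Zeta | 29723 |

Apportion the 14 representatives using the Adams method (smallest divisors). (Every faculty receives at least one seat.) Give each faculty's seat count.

Standard divisor 204309/14 ≈ 14593.5; standard quotas: Alpha 1.556, Theta 2.077, Eta 3.731, Delta 1.177, Gamma 3.422, Zeta 2.037.
Rounding up gives 2, 3, 4, 2, 4, 3 = 18 seats, so the divisor must be adjusted.
With modified divisor 17700: modified quotas Alpha 1.283, Theta 1.713, Eta 3.076, Delta 0.971, Gamma 2.821, Zeta 1.679.
Rounding up: Alpha 2, Theta 2, Eta 4, Delta 1, Gamma 3, Zeta 2 (total 14).

Alpha 2, Theta 2, Eta 4, Delta 1, Gamma 3, Zeta 2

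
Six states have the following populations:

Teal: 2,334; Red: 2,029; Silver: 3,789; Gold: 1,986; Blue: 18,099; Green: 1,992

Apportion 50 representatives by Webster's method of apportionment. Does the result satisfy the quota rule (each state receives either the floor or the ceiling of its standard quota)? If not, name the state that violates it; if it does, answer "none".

Blue

Standard quotas: Teal 3.861, Red 3.356, Silver 6.267, Gold 3.285, Blue 29.936, Green 3.295.
Webster allocation: Teal 4, Red 3, Silver 6, Gold 3, Blue 31, Green 3.
Blue has quota 29.936 (lower 29, upper 30) but receives 31 — outside the quota interval.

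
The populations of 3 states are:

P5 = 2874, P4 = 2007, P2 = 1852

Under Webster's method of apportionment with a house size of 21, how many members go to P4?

Standard divisor 6733/21 ≈ 320.619; standard quotas: P5 8.964, P4 6.260, P2 5.776.
Rounding to the nearest integer gives P5 9, P4 6, P2 6 — total 21, matching the house size, so no adjustment is needed.
P4 receives 6.

6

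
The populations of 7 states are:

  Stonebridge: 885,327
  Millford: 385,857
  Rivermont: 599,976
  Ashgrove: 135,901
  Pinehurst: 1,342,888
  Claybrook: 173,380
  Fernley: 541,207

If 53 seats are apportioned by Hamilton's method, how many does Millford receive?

Total 4064536; standard divisor 4064536/53 ≈ 76689.358.
Standard quotas: Stonebridge 11.5443, Millford 5.0314, Rivermont 7.8235, Ashgrove 1.7721, Pinehurst 17.5107, Claybrook 2.2608, Fernley 7.0571.
Lower quotas: Stonebridge 11, Millford 5, Rivermont 7, Ashgrove 1, Pinehurst 17, Claybrook 2, Fernley 7 (sum 50, leaving 3 seats).
Remainders in descending order: Rivermont 0.8235, Ashgrove 0.7721, Stonebridge 0.5443, Pinehurst 0.5107, Claybrook 0.2608, Fernley 0.0571, Millford 0.0314.
The surplus seats go to Rivermont, Ashgrove, Stonebridge.
Millford receives 5.

5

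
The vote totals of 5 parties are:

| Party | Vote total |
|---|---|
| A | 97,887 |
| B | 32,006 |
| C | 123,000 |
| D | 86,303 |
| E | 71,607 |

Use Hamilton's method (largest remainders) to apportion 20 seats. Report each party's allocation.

A: 5; B: 2; C: 6; D: 4; E: 3

Standard divisor: 410803 ÷ 20 ≈ 20540.15.
Standard quotas: A 4.7656, B 1.5582, C 5.9883, D 4.2017, E 3.4862.
Lower quotas: A 4, B 1, C 5, D 4, E 3 (sum 17, leaving 3 seats).
Remainders in descending order: C 0.9883, A 0.7656, B 0.5582, E 0.4862, D 0.2017.
The surplus seats go to C, A, B.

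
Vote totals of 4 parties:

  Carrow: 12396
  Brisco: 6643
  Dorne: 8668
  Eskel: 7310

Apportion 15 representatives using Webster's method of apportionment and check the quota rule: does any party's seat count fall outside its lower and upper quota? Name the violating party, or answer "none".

none

Standard quotas: Carrow 5.310, Brisco 2.846, Dorne 3.713, Eskel 3.131.
Webster allocation: Carrow 5, Brisco 3, Dorne 4, Eskel 3.
Every allocation lies between the lower and upper quota.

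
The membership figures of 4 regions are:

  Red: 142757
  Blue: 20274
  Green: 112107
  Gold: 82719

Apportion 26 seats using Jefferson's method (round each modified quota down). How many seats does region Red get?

Standard divisor 357857/26 ≈ 13763.731; standard quotas: Red 10.372, Blue 1.473, Green 8.145, Gold 6.010.
Rounding down gives 10, 1, 8, 6 = 25 seats, so the divisor must be adjusted.
With modified divisor 12700: modified quotas Red 11.241, Blue 1.596, Green 8.827, Gold 6.513.
Rounding down: Red 11, Blue 1, Green 8, Gold 6 (total 26).
Red receives 11.

11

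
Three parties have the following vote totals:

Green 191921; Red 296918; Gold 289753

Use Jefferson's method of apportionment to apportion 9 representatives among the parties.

Green: 2, Red: 4, Gold: 3

Standard divisor 778592/9 ≈ 86510.222; standard quotas: Green 2.218, Red 3.432, Gold 3.349.
Rounding down gives 2, 3, 3 = 8 seats, so the divisor must be adjusted.
With modified divisor 73300: modified quotas Green 2.618, Red 4.051, Gold 3.953.
Rounding down: Green 2, Red 4, Gold 3 (total 9).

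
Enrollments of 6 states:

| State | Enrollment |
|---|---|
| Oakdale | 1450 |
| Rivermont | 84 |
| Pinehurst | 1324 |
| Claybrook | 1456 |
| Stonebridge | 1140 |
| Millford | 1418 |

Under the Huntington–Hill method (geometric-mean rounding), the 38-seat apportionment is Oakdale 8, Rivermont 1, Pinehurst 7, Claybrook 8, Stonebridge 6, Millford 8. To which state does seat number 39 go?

Priority for the next seat is population ÷ (√(s·(s+1))).
Priorities: Oakdale 170.884, Rivermont 59.397, Pinehurst 176.927, Claybrook 171.591, Stonebridge 175.906, Millford 167.113.
Highest priority: Pinehurst.

Pinehurst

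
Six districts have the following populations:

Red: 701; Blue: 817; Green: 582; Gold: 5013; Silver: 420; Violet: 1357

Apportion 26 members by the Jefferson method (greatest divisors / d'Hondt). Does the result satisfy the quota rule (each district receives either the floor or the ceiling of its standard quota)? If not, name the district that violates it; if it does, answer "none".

Standard quotas: Red 2.050, Blue 2.389, Green 1.702, Gold 14.661, Silver 1.228, Violet 3.969.
Jefferson allocation: Red 2, Blue 2, Green 1, Gold 16, Silver 1, Violet 4.
Gold has quota 14.661 (lower 14, upper 15) but receives 16 — outside the quota interval.

Gold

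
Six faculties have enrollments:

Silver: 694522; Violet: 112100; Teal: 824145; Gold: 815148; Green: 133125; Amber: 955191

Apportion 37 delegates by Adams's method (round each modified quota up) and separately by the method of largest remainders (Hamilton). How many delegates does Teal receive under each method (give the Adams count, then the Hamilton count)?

Adams: Silver 7, Violet 2, Teal 8, Gold 8, Green 2, Amber 10.
Hamilton: Silver 7, Violet 1, Teal 9, Gold 9, Green 1, Amber 10.
Teal gets 8 under Adams and 9 under Hamilton.

8 and 9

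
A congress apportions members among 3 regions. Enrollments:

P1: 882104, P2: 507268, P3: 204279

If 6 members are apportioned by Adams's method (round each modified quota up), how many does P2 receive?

Standard divisor 1593651/6 ≈ 265608.5; standard quotas: P1 3.321, P2 1.910, P3 0.769.
Rounding up gives 4, 2, 1 = 7 seats, so the divisor must be adjusted.
With modified divisor 367500: modified quotas P1 2.400, P2 1.380, P3 0.556.
Rounding up: P1 3, P2 2, P3 1 (total 6).
P2 receives 2.

2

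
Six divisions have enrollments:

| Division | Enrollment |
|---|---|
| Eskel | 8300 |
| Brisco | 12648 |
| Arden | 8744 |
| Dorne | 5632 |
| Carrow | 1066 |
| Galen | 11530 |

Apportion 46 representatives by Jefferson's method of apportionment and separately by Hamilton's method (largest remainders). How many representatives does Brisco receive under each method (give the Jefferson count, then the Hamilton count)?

Jefferson: Eskel 8, Brisco 13, Arden 8, Dorne 5, Carrow 1, Galen 11.
Hamilton: Eskel 8, Brisco 12, Arden 8, Dorne 6, Carrow 1, Galen 11.
Brisco gets 13 under Jefferson and 12 under Hamilton.

13 and 12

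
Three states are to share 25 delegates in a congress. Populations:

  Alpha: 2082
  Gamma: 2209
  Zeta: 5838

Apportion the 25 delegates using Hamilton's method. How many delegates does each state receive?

Alpha: 5, Gamma: 6, Zeta: 14

Total 10129; standard divisor 10129/25 ≈ 405.16.
Standard quotas: Alpha 5.1387, Gamma 5.4522, Zeta 14.4091.
Lower quotas: Alpha 5, Gamma 5, Zeta 14 (sum 24, leaving 1 seat).
Remainders in descending order: Gamma 0.4522, Zeta 0.4091, Alpha 0.1387.
The surplus seat goes to Gamma.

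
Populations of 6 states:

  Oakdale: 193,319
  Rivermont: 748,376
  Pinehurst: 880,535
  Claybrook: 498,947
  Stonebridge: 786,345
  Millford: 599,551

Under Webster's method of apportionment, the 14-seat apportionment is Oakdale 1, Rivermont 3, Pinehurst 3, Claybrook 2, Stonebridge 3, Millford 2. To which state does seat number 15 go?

Priority for the next seat is population ÷ (current seats + 0.5).
Priorities: Oakdale 128879.333, Rivermont 213821.714, Pinehurst 251581.429, Claybrook 199578.800, Stonebridge 224670.000, Millford 239820.400.
Highest priority: Pinehurst.

Pinehurst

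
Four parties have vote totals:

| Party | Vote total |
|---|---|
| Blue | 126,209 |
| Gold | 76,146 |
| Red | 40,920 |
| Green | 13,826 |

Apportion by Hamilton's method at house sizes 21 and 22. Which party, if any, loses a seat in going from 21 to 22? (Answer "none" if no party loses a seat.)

At 21 seats: Blue 10, Gold 6, Red 4, Green 1.
At 22 seats: Blue 11, Gold 7, Red 3, Green 1.
Red drops from 4 to 3.

Red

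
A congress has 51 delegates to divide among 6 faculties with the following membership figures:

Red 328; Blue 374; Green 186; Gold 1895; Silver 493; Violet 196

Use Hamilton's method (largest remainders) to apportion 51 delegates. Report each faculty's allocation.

The standard divisor is 3472/51 ≈ 68.078.
Standard quotas: Red 4.818, Blue 5.494, Green 2.732, Gold 27.836, Silver 7.242, Violet 2.879.
Lower quotas: Red 4, Blue 5, Green 2, Gold 27, Silver 7, Violet 2 (sum 47, leaving 4 seats).
Remainders in descending order: Violet 0.879, Gold 0.836, Red 0.818, Green 0.732, Blue 0.494, Silver 0.242.
The surplus seats go to Violet, Gold, Red, Green.

Red 5; Blue 5; Green 3; Gold 28; Silver 7; Violet 3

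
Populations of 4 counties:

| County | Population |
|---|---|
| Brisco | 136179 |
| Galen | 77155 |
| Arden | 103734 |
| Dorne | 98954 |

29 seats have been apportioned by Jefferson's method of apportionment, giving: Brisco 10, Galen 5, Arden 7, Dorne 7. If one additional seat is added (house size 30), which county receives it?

Arden

Priority for the next seat is population ÷ (current seats + 1).
Priorities: Brisco 12379.909, Galen 12859.167, Arden 12966.750, Dorne 12369.250.
Highest priority: Arden.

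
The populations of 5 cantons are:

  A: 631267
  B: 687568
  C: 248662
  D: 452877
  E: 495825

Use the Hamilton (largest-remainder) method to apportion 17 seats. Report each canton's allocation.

A=4; B=5; C=2; D=3; E=3

Standard divisor: 2516199 ÷ 17 ≈ 148011.706.
Standard quotas: A 4.2650, B 4.6454, C 1.6800, D 3.0597, E 3.3499.
Lower quotas: A 4, B 4, C 1, D 3, E 3 (sum 15, leaving 2 seats).
Remainders in descending order: C 0.6800, B 0.6454, E 0.3499, A 0.2650, D 0.0597.
Largest remainders: C, B receive the extra seats.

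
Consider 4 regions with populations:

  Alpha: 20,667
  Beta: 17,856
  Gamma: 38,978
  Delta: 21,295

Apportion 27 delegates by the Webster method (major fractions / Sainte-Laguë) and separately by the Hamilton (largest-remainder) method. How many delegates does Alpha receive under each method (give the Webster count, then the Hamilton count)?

Webster: Alpha 6, Beta 5, Gamma 10, Delta 6.
Hamilton: Alpha 5, Beta 5, Gamma 11, Delta 6.
Alpha gets 6 under Webster and 5 under Hamilton.

6 and 5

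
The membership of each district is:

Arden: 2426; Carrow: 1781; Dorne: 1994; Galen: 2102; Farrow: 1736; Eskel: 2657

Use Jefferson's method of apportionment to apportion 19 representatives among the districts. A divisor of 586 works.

Arden 4, Carrow 3, Dorne 3, Galen 3, Farrow 2, Eskel 4

With modified divisor 586: modified quotas Arden 4.140, Carrow 3.039, Dorne 3.403, Galen 3.587, Farrow 2.962, Eskel 4.534.
Rounding down: Arden 4, Carrow 3, Dorne 3, Galen 3, Farrow 2, Eskel 4 (total 19).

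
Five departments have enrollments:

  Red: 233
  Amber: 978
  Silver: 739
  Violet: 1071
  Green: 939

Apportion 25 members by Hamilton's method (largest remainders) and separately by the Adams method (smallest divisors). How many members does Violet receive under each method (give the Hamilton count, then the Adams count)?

7 and 6

Hamilton: Red 1, Amber 6, Silver 5, Violet 7, Green 6.
Adams: Red 2, Amber 6, Silver 5, Violet 6, Green 6.
Violet gets 7 under Hamilton and 6 under Adams.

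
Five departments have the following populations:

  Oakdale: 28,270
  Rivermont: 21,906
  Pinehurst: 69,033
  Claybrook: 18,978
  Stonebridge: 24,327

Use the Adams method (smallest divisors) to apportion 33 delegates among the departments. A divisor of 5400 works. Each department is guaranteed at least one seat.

Oakdale 6, Rivermont 5, Pinehurst 13, Claybrook 4, Stonebridge 5

With modified divisor 5400: modified quotas Oakdale 5.235, Rivermont 4.057, Pinehurst 12.784, Claybrook 3.514, Stonebridge 4.505.
Rounding up: Oakdale 6, Rivermont 5, Pinehurst 13, Claybrook 4, Stonebridge 5 (total 33).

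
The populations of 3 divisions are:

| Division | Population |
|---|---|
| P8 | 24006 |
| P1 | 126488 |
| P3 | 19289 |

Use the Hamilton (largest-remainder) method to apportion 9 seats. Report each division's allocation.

P8 1, P1 7, P3 1

Standard divisor: 169783 ÷ 9 ≈ 18864.778.
Standard quotas: P8 1.2725, P1 6.7050, P3 1.0225.
Lower quotas: P8 1, P1 6, P3 1 (sum 8, leaving 1 seat).
Remainders in descending order: P1 0.7050, P8 0.2725, P3 0.0225.
The surplus seat goes to P1.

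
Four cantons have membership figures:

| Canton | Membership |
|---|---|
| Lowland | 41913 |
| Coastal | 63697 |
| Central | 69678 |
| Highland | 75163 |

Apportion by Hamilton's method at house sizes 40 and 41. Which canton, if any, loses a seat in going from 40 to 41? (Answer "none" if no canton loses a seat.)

At 40 seats: Lowland 7, Coastal 10, Central 11, Highland 12.
At 41 seats: Lowland 7, Coastal 11, Central 11, Highland 12.
No canton's allocation decreased.

none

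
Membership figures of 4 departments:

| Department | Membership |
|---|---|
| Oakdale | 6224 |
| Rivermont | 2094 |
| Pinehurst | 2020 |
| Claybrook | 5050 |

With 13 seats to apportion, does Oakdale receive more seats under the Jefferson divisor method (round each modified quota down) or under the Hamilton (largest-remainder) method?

Jefferson

Jefferson: Oakdale 6, Rivermont 2, Pinehurst 1, Claybrook 4.
Hamilton: Oakdale 5, Rivermont 2, Pinehurst 2, Claybrook 4.
Oakdale gets 6 under Jefferson and 5 under Hamilton.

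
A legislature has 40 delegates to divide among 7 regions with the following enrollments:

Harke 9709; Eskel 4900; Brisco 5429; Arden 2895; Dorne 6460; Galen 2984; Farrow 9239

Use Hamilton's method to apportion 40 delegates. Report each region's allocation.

Standard divisor: 41616 ÷ 40 ≈ 1040.4.
Standard quotas: Harke 9.3320, Eskel 4.7097, Brisco 5.2182, Arden 2.7826, Dorne 6.2092, Galen 2.8681, Farrow 8.8802.
Lower quotas: Harke 9, Eskel 4, Brisco 5, Arden 2, Dorne 6, Galen 2, Farrow 8 (sum 36, leaving 4 seats).
Remainders in descending order: Farrow 0.8802, Galen 0.8681, Arden 0.7826, Eskel 0.7097, Harke 0.3320, Brisco 0.2182, Dorne 0.2092.
The surplus seats go to Farrow, Galen, Arden, Eskel.

Harke 9, Eskel 5, Brisco 5, Arden 3, Dorne 6, Galen 3, Farrow 9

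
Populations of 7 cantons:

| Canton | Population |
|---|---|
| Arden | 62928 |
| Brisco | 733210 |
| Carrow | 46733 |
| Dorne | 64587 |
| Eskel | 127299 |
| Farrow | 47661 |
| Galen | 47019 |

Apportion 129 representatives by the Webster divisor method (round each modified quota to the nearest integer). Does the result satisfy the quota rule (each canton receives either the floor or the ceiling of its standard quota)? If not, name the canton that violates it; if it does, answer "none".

Brisco

Standard quotas: Arden 7.187, Brisco 83.744, Carrow 5.338, Dorne 7.377, Eskel 14.540, Farrow 5.444, Galen 5.370.
Webster allocation: Arden 7, Brisco 85, Carrow 5, Dorne 7, Eskel 15, Farrow 5, Galen 5.
Brisco has quota 83.744 (lower 83, upper 84) but receives 85 — outside the quota interval.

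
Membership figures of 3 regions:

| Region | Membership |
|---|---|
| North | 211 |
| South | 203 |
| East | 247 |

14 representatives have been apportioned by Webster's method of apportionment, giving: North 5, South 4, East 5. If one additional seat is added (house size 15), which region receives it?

South

Priority for the next seat is population ÷ (current seats + 0.5).
Priorities: North 38.364, South 45.111, East 44.909.
Highest priority: South.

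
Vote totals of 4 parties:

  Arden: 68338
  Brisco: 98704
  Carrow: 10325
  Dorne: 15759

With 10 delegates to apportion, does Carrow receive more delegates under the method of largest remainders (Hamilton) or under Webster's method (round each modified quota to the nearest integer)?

Webster

Hamilton: Arden 4, Brisco 5, Carrow 0, Dorne 1.
Webster: Arden 3, Brisco 5, Carrow 1, Dorne 1.
Carrow gets 0 under Hamilton and 1 under Webster.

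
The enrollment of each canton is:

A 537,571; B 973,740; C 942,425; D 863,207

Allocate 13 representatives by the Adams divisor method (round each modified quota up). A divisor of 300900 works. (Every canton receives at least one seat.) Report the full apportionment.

A: 2, B: 4, C: 4, D: 3

With modified divisor 300900: modified quotas A 1.787, B 3.236, C 3.132, D 2.869.
Rounding up: A 2, B 4, C 4, D 3 (total 13).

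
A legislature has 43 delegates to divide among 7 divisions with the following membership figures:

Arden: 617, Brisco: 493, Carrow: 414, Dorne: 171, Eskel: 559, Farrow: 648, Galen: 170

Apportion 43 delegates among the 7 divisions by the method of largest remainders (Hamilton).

The standard divisor is 3072/43 ≈ 71.442.
Standard quotas: Arden 8.636, Brisco 6.901, Carrow 5.795, Dorne 2.394, Eskel 7.825, Farrow 9.070, Galen 2.380.
Lower quotas: Arden 8, Brisco 6, Carrow 5, Dorne 2, Eskel 7, Farrow 9, Galen 2 (sum 39, leaving 4 seats).
Remainders in descending order: Brisco 0.901, Eskel 0.825, Carrow 0.795, Arden 0.636, Dorne 0.394, Galen 0.380, Farrow 0.070.
Largest remainders: Brisco, Eskel, Carrow, Arden receive the extra seats.

Arden=9; Brisco=7; Carrow=6; Dorne=2; Eskel=8; Farrow=9; Galen=2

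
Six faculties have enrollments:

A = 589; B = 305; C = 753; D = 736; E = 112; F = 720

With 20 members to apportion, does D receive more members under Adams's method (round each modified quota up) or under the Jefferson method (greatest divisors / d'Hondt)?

Adams: A 4, B 2, C 5, D 4, E 1, F 4.
Jefferson: A 4, B 2, C 5, D 5, E 0, F 4.
D gets 4 under Adams and 5 under Jefferson.

Jefferson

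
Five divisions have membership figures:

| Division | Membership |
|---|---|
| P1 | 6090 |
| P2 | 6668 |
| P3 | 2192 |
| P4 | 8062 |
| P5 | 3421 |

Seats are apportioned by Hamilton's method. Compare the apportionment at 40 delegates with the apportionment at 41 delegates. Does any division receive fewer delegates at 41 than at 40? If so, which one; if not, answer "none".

At 40 seats: P1 9, P2 10, P3 4, P4 12, P5 5.
At 41 seats: P1 10, P2 10, P3 3, P4 13, P5 5.
P3 drops from 4 to 3.

P3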